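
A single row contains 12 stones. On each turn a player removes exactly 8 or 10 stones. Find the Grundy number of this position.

Build the Grundy sequence with g(k) = mex{g(k−s) : s ∈ {8, 10}, s ≤ k}:
g(0) = mex{} = 0
g(1) = mex{} = 0
g(2) = mex{} = 0
g(3) = mex{} = 0
g(4) = mex{} = 0
g(5) = mex{} = 0
g(6) = mex{} = 0
g(7) = mex{} = 0
g(8) = mex{0} = 1
g(9) = mex{0} = 1
g(10) = mex{0} = 1
g(11) = mex{0} = 1
g(12) = mex{0} = 1
So g(12) = 1.

1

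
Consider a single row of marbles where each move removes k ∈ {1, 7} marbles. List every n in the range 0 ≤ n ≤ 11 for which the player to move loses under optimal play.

Compute g(0), g(1), … for moves {1, 7}:
g(0) = mex{} = 0
g(1) = mex{0} = 1
g(2) = mex{1} = 0
g(3) = mex{0} = 1
g(4) = mex{1} = 0
g(5) = mex{0} = 1
g(6) = mex{1} = 0
g(7) = mex{0} = 1
g(8) = mex{1} = 0
g(9) = mex{0} = 1
g(10) = mex{1} = 0
g(11) = mex{0} = 1
The P-positions (g = 0) in 0..11 are 0, 2, 4, 6, 8, 10.

0, 2, 4, 6, 8, 10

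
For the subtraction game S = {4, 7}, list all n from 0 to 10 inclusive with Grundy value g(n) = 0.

0, 1, 2, 3

Build the Grundy sequence with g(k) = mex{g(k−s) : s ∈ {4, 7}, s ≤ k}:
g(0) = mex{} = 0
g(1) = mex{} = 0
g(2) = mex{} = 0
g(3) = mex{} = 0
g(4) = mex{0} = 1
g(5) = mex{0} = 1
g(6) = mex{0} = 1
g(7) = mex{0} = 1
g(8) = mex{0,1} = 2
g(9) = mex{0,1} = 2
g(10) = mex{0,1} = 2
The P-positions (g = 0) in 0..10 are 0, 1, 2, 3.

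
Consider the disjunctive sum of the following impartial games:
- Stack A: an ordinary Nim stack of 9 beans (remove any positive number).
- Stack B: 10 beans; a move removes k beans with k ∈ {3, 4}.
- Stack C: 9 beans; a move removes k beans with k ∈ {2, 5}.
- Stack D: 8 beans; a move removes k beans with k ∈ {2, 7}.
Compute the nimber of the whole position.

Stack A is a plain Nim stack of size 9, so its Grundy value is 9.
Grundy values for stack B (subtraction set {3, 4}):
k:     0  1  2  3  4  5  6  7  8  9 10
g(k):  0  0  0  1  1  1  2  0  0  0  1
So g(10) = 1.
Grundy values for stack C (subtraction set {2, 5}):
g(0) = mex{} = 0
g(1) = mex{} = 0
g(2) = mex{0} = 1
g(3) = mex{0} = 1
g(4) = mex{1} = 0
g(5) = mex{0,1} = 2
g(6) = mex{0} = 1
g(7) = mex{1,2} = 0
g(8) = mex{1} = 0
g(9) = mex{0} = 1
So g(9) = 1.
For stack D, compute g(0), g(1), … with moves {2, 7}:
g(0) = mex{} = 0
g(1) = mex{} = 0
g(2) = mex{0} = 1
g(3) = mex{0} = 1
g(4) = mex{1} = 0
g(5) = mex{1} = 0
g(6) = mex{0} = 1
g(7) = mex{0} = 1
g(8) = mex{0,1} = 2
So g(8) = 2.
The value of a disjunctive sum is the nim-sum of the parts.
Combined value = 9 XOR 1 XOR 1 XOR 2 = 11.

11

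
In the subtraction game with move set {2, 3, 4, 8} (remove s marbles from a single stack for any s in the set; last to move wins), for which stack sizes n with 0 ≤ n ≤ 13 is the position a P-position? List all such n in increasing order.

0, 1, 6, 7, 12, 13

Build the Grundy sequence with g(k) = mex{g(k−s) : s ∈ {2, 3, 4, 8}, s ≤ k}:
k:     0  1  2  3  4  5  6  7  8  9 10 11 12 13
g(k):  0  0  1  1  2  2  0  0  1  1  2  2  0  0
The P-positions (g = 0) in 0..13 are 0, 1, 6, 7, 12, 13.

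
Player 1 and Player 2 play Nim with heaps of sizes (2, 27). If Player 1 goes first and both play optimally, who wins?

Write each in binary and XOR column by column:
  00010  (2)
  11011  (27)
  -----
  11001  (25)
The nim-sum is 25 ≠ 0, so this is an N-position: the player to move can win; Player 1 has a winning move.

Player 1 wins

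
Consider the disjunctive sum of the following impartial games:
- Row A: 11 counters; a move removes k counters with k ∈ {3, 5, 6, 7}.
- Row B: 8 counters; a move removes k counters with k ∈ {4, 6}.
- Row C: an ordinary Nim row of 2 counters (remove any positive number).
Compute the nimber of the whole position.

0

Build the Grundy sequence for row A with g(k) = mex{g(k−s) : s ∈ {3, 5, 6, 7}, s ≤ k}:
g(0) = mex{} = 0
g(1) = mex{} = 0
g(2) = mex{} = 0
g(3) = mex{0} = 1
g(4) = mex{0} = 1
g(5) = mex{0} = 1
g(6) = mex{0,1} = 2
g(7) = mex{0,1} = 2
g(8) = mex{0,1} = 2
g(9) = mex{0,1,2} = 3
g(10) = mex{1,2} = 0
g(11) = mex{1,2} = 0
So g(11) = 0.
Grundy values for row B (subtraction set {4, 6}):
g(0) = mex{} = 0
g(1) = mex{} = 0
g(2) = mex{} = 0
g(3) = mex{} = 0
g(4) = mex{0} = 1
g(5) = mex{0} = 1
g(6) = mex{0} = 1
g(7) = mex{0} = 1
g(8) = mex{0,1} = 2
So g(8) = 2.
Row C is a plain Nim row of size 2, so its Grundy value is 2.
By the Sprague-Grundy theorem, the Grundy value of a sum of independent games is the XOR of the component values.
Combined value = 0 XOR 2 XOR 2 = 0.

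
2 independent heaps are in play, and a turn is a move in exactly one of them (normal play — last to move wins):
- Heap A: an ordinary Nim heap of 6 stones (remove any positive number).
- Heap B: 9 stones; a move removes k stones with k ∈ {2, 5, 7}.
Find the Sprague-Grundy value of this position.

4

Heap A is a plain Nim heap of size 6, so its Grundy value is 6.
For heap B, compute g(0), g(1), … with moves {2, 5, 7}:
g(0) = mex{} = 0
g(1) = mex{} = 0
g(2) = mex{0} = 1
g(3) = mex{0} = 1
g(4) = mex{1} = 0
g(5) = mex{0,1} = 2
g(6) = mex{0} = 1
g(7) = mex{0,1,2} = 3
g(8) = mex{0,1} = 2
g(9) = mex{0,1,3} = 2
So g(9) = 2.
The value of a disjunctive sum is the nim-sum of the parts.
Combined value = 6 ⊕ 2 = 4.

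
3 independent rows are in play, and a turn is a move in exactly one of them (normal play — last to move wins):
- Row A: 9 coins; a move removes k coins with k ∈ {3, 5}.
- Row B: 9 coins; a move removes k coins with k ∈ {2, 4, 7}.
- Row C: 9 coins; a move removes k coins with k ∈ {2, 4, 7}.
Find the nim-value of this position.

Build the Grundy sequence for row A with g(k) = mex{g(k−s) : s ∈ {3, 5}, s ≤ k}:
g(0) = mex{} = 0
g(1) = mex{} = 0
g(2) = mex{} = 0
g(3) = mex{0} = 1
g(4) = mex{0} = 1
g(5) = mex{0} = 1
g(6) = mex{0,1} = 2
g(7) = mex{0,1} = 2
g(8) = mex{1} = 0
g(9) = mex{1,2} = 0
So g(9) = 0.
Grundy values for row B (subtraction set {2, 4, 7}):
k:     0  1  2  3  4  5  6  7  8  9
g(k):  0  0  1  1  2  2  0  3  1  0
So g(9) = 0.
Grundy values for row C (subtraction set {2, 4, 7}):
k:     0  1  2  3  4  5  6  7  8  9
g(k):  0  0  1  1  2  2  0  3  1  0
So g(9) = 0.
The value of a disjunctive sum is the nim-sum of the parts.
Combined value = 0 ⊕ 0 ⊕ 0 = 0.

0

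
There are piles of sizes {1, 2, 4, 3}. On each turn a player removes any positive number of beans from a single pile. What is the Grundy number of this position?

4

Compute the nim-sum pairwise:
1 XOR 2 = 3
3 XOR 4 = 7
7 XOR 3 = 4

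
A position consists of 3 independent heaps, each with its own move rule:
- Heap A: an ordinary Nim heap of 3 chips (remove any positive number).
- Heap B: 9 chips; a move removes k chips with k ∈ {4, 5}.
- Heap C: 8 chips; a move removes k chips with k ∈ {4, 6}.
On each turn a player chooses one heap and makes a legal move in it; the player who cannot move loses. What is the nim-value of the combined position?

1

Heap A is a plain Nim heap of size 3, so its Grundy value is 3.
For heap B, compute g(0), g(1), … with moves {4, 5}:
g(0) = mex{} = 0
g(1) = mex{} = 0
g(2) = mex{} = 0
g(3) = mex{} = 0
g(4) = mex{0} = 1
g(5) = mex{0} = 1
g(6) = mex{0} = 1
g(7) = mex{0} = 1
g(8) = mex{0,1} = 2
g(9) = mex{1} = 0
So g(9) = 0.
For heap C, compute g(0), g(1), … with moves {4, 6}:
k:     0  1  2  3  4  5  6  7  8
g(k):  0  0  0  0  1  1  1  1  2
So g(8) = 2.
By the Sprague-Grundy theorem, the Grundy value of a sum of independent games is the XOR of the component values.
Combined value = 3 ⊕ 0 ⊕ 2 = 1.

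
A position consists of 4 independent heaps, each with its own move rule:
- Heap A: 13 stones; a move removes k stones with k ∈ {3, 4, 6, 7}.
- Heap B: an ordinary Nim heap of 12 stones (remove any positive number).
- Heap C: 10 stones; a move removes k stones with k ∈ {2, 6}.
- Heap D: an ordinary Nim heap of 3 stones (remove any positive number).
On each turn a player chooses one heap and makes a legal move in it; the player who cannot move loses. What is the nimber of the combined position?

15

Build the Grundy sequence for heap A with g(k) = mex{g(k−s) : s ∈ {3, 4, 6, 7}, s ≤ k}:
g(0) = mex{} = 0
g(1) = mex{} = 0
g(2) = mex{} = 0
g(3) = mex{0} = 1
g(4) = mex{0} = 1
g(5) = mex{0} = 1
g(6) = mex{0,1} = 2
g(7) = mex{0,1} = 2
g(8) = mex{0,1} = 2
g(9) = mex{0,1,2} = 3
g(10) = mex{1,2} = 0
g(11) = mex{1,2} = 0
g(12) = mex{1,2,3} = 0
g(13) = mex{0,2,3} = 1
So g(13) = 1.
Heap B is a plain Nim heap of size 12, so its Grundy value is 12.
For heap C, compute g(0), g(1), … with moves {2, 6}:
g(0) = mex{} = 0
g(1) = mex{} = 0
g(2) = mex{0} = 1
g(3) = mex{0} = 1
g(4) = mex{1} = 0
g(5) = mex{1} = 0
g(6) = mex{0} = 1
g(7) = mex{0} = 1
g(8) = mex{1} = 0
g(9) = mex{1} = 0
g(10) = mex{0} = 1
So g(10) = 1.
Heap D is a plain Nim heap of size 3, so its Grundy value is 3.
The value of a disjunctive sum is the nim-sum of the parts.
Combined value = 1 XOR 12 XOR 1 XOR 3 = 15.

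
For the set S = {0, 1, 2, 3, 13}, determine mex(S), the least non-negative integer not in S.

4

The values 0, 1, 2, 3 are all present; 4 is the first non-negative integer missing from the set.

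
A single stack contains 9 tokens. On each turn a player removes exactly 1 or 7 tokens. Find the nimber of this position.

1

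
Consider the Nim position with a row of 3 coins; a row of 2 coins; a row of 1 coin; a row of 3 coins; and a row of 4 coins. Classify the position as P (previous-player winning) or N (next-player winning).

Nim-sum: 3 ^ 2 ^ 1 ^ 3 ^ 4 = 7.
The nim-sum is 7 ≠ 0, so this is an N-position: the player to move can win.

N-position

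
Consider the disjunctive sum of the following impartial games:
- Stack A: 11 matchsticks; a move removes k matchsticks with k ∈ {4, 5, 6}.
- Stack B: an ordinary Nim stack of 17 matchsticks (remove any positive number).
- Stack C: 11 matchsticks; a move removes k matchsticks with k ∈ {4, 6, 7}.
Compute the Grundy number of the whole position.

Build the Grundy sequence for stack A with g(k) = mex{g(k−s) : s ∈ {4, 5, 6}, s ≤ k}:
g(0) = mex{} = 0
g(1) = mex{} = 0
g(2) = mex{} = 0
g(3) = mex{} = 0
g(4) = mex{0} = 1
g(5) = mex{0} = 1
g(6) = mex{0} = 1
g(7) = mex{0} = 1
g(8) = mex{0,1} = 2
g(9) = mex{0,1} = 2
g(10) = mex{1} = 0
g(11) = mex{1} = 0
So g(11) = 0.
Stack B is a plain Nim stack of size 17, so its Grundy value is 17.
Grundy values for stack C (subtraction set {4, 6, 7}):
g(0) = mex{} = 0
g(1) = mex{} = 0
g(2) = mex{} = 0
g(3) = mex{} = 0
g(4) = mex{0} = 1
g(5) = mex{0} = 1
g(6) = mex{0} = 1
g(7) = mex{0} = 1
g(8) = mex{0,1} = 2
g(9) = mex{0,1} = 2
g(10) = mex{0,1} = 2
g(11) = mex{1} = 0
So g(11) = 0.
The value of a disjunctive sum is the nim-sum of the parts.
Combined value = 0 ⊕ 17 ⊕ 0 = 17.

17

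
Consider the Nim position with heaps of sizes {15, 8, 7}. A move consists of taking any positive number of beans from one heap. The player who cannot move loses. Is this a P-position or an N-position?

Compute the nim-sum pairwise:
15 ⊕ 8 = 7
7 ⊕ 7 = 0
The nim-sum is 0, so this is a P-position: the player to move is in a losing position under optimal play.

P-position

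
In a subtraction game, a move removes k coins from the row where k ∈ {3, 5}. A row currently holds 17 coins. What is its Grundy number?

0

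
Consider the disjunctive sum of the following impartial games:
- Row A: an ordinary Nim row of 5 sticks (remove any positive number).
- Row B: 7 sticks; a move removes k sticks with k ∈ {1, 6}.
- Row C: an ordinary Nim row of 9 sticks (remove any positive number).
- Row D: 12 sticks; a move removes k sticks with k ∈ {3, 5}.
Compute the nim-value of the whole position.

13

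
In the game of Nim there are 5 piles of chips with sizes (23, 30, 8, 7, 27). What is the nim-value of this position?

29

Nim-sum: 23 ^ 30 ^ 8 ^ 7 ^ 27 = 29.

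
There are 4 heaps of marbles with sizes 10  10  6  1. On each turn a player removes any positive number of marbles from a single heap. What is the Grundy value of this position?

Bitwise XOR of the heap sizes:
  1010  (10)
  1010  (10)
  0110  (6)
  0001  (1)
  ----
  0111  (7)

7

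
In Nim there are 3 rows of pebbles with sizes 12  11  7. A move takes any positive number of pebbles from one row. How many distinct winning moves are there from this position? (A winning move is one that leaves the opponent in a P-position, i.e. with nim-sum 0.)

0

Write each in binary and XOR column by column:
  1100  (12)
  1011  (11)
  0111  (7)
  ----
  0000  (0)
The nim-sum is already 0, so every move leaves a nonzero nim-sum — there are no winning moves.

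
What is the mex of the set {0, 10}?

0 is in the set but 1 is not, so the mex is 1.

1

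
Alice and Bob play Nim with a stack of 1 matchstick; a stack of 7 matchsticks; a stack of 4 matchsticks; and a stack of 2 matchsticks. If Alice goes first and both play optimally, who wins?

Compute the nim-sum pairwise:
1 ⊕ 7 = 6
6 ⊕ 4 = 2
2 ⊕ 2 = 0
The nim-sum is 0, so this is a P-position: the player to move is in a losing position under optimal play; Alice is about to move from it and so loses — Bob wins.

Bob wins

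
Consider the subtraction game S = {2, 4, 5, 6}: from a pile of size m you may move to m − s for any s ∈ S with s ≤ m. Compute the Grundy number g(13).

2

Grundy values for subtraction set {2, 4, 5, 6}:
g(0) = mex{} = 0
g(1) = mex{} = 0
g(2) = mex{0} = 1
g(3) = mex{0} = 1
g(4) = mex{0,1} = 2
g(5) = mex{0,1} = 2
g(6) = mex{0,1,2} = 3
g(7) = mex{0,1,2} = 3
g(8) = mex{1,2,3} = 0
g(9) = mex{1,2,3} = 0
g(10) = mex{0,2,3} = 1
g(11) = mex{0,2,3} = 1
g(12) = mex{0,1,3} = 2
g(13) = mex{0,1,3} = 2
So g(13) = 2.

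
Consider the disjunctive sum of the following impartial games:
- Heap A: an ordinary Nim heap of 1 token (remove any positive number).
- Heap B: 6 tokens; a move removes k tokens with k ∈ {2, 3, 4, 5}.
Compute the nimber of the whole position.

2

Heap A is a plain Nim heap of size 1, so its Grundy value is 1.
Build the Grundy sequence for heap B with g(k) = mex{g(k−s) : s ∈ {2, 3, 4, 5}, s ≤ k}:
g(0) = mex{} = 0
g(1) = mex{} = 0
g(2) = mex{0} = 1
g(3) = mex{0} = 1
g(4) = mex{0,1} = 2
g(5) = mex{0,1} = 2
g(6) = mex{0,1,2} = 3
So g(6) = 3.
The value of a disjunctive sum is the nim-sum of the parts.
Combined value = 1 ⊕ 3 = 2.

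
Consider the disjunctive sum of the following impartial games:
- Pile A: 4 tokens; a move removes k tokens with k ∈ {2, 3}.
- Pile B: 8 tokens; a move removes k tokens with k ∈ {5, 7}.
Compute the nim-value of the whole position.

Build the Grundy sequence for pile A with g(k) = mex{g(k−s) : s ∈ {2, 3}, s ≤ k}:
g(0) = mex{} = 0
g(1) = mex{} = 0
g(2) = mex{0} = 1
g(3) = mex{0} = 1
g(4) = mex{0,1} = 2
So g(4) = 2.
For pile B, compute g(0), g(1), … with moves {5, 7}:
k:     0  1  2  3  4  5  6  7  8
g(k):  0  0  0  0  0  1  1  1  1
So g(8) = 1.
The value of a disjunctive sum is the nim-sum of the parts.
Combined value = 2 ⊕ 1 = 3.

3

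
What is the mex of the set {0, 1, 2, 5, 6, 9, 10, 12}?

3

The values 0, 1, 2 are all present; 3 is the first non-negative integer missing from the set.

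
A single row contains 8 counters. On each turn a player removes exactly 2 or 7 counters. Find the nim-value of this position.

Compute g(0), g(1), … for moves {2, 7}:
k:     0  1  2  3  4  5  6  7  8
g(k):  0  0  1  1  0  0  1  1  2
So g(8) = 2.

2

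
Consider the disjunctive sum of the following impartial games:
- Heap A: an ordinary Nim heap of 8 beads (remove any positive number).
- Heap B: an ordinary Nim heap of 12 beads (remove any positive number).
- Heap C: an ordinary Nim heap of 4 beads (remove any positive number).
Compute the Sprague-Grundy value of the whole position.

Heap A is a plain Nim heap of size 8, so its Grundy value is 8.
Heap B is a plain Nim heap of size 12, so its Grundy value is 12.
Heap C is a plain Nim heap of size 4, so its Grundy value is 4.
The value of a disjunctive sum is the nim-sum of the parts.
Combined value = 8 XOR 12 XOR 4 = 0.

0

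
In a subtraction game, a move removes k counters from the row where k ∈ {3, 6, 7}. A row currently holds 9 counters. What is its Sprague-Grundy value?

3

Build the Grundy sequence with g(k) = mex{g(k−s) : s ∈ {3, 6, 7}, s ≤ k}:
g(0) = mex{} = 0
g(1) = mex{} = 0
g(2) = mex{} = 0
g(3) = mex{0} = 1
g(4) = mex{0} = 1
g(5) = mex{0} = 1
g(6) = mex{0,1} = 2
g(7) = mex{0,1} = 2
g(8) = mex{0,1} = 2
g(9) = mex{0,1,2} = 3
So g(9) = 3.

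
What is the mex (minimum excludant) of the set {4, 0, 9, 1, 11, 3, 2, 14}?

The values 0, 1, 2, 3, 4 are all present; 5 is the first non-negative integer missing from the set.

5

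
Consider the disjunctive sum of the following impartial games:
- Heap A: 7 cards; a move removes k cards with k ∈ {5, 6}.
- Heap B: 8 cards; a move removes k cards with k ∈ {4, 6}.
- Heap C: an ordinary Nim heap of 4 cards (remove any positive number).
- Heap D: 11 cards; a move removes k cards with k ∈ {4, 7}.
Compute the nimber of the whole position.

Build the Grundy sequence for heap A with g(k) = mex{g(k−s) : s ∈ {5, 6}, s ≤ k}:
k:     0  1  2  3  4  5  6  7
g(k):  0  0  0  0  0  1  1  1
So g(7) = 1.
Build the Grundy sequence for heap B with g(k) = mex{g(k−s) : s ∈ {4, 6}, s ≤ k}:
k:     0  1  2  3  4  5  6  7  8
g(k):  0  0  0  0  1  1  1  1  2
So g(8) = 2.
Heap C is a plain Nim heap of size 4, so its Grundy value is 4.
For heap D, compute g(0), g(1), … with moves {4, 7}:
g(0) = mex{} = 0
g(1) = mex{} = 0
g(2) = mex{} = 0
g(3) = mex{} = 0
g(4) = mex{0} = 1
g(5) = mex{0} = 1
g(6) = mex{0} = 1
g(7) = mex{0} = 1
g(8) = mex{0,1} = 2
g(9) = mex{0,1} = 2
g(10) = mex{0,1} = 2
g(11) = mex{1} = 0
So g(11) = 0.
By the Sprague-Grundy theorem, the Grundy value of a sum of independent games is the XOR of the component values.
Combined value = 1 ⊕ 2 ⊕ 4 ⊕ 0 = 7.

7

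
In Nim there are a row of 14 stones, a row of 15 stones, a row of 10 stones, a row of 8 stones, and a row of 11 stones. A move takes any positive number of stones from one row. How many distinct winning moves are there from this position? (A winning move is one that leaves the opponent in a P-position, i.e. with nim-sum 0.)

5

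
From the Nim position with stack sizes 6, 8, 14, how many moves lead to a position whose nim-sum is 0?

Nim-sum: 6 XOR 8 XOR 14 = 0.
The nim-sum is already 0, so every move leaves a nonzero nim-sum — there are no winning moves.

0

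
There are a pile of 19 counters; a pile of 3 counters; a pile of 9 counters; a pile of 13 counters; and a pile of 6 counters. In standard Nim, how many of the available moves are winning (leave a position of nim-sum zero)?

1

Bitwise XOR of the heap sizes:
  10011  (19)
  00011  (3)
  01001  (9)
  01101  (13)
  00110  (6)
  -----
  10010  (18)
The overall nim-sum is X = 18. A pile of size p has a winning move iff p XOR X < p (reduce it to p XOR X).
  19: 19 XOR 18 = 1 < 19 — winning move (to 1).
  3: 3 XOR 18 = 17 ≥ 3 — no move.
  9: 9 XOR 18 = 27 ≥ 9 — no move.
  13: 13 XOR 18 = 31 ≥ 13 — no move.
  6: 6 XOR 18 = 20 ≥ 6 — no move.
That gives 1 winning move.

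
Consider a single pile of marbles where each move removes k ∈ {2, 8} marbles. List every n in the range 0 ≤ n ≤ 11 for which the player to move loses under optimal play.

0, 1, 4, 5, 10, 11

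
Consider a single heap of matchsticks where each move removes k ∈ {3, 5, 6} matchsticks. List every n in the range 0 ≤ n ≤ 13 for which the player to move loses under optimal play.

0, 1, 2, 9, 10, 11

Build the Grundy sequence with g(k) = mex{g(k−s) : s ∈ {3, 5, 6}, s ≤ k}:
k:     0  1  2  3  4  5  6  7  8  9 10 11 12 13
g(k):  0  0  0  1  1  1  2  2  2  0  0  0  1  1
The P-positions (g = 0) in 0..13 are 0, 1, 2, 9, 10, 11.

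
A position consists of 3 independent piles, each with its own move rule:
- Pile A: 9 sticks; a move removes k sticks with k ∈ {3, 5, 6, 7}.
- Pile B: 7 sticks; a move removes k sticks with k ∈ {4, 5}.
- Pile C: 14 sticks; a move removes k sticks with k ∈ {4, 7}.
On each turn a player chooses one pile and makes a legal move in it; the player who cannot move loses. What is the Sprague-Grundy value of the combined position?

For pile A, compute g(0), g(1), … with moves {3, 5, 6, 7}:
k:     0  1  2  3  4  5  6  7  8  9
g(k):  0  0  0  1  1  1  2  2  2  3
So g(9) = 3.
Build the Grundy sequence for pile B with g(k) = mex{g(k−s) : s ∈ {4, 5}, s ≤ k}:
g(0) = mex{} = 0
g(1) = mex{} = 0
g(2) = mex{} = 0
g(3) = mex{} = 0
g(4) = mex{0} = 1
g(5) = mex{0} = 1
g(6) = mex{0} = 1
g(7) = mex{0} = 1
So g(7) = 1.
Build the Grundy sequence for pile C with g(k) = mex{g(k−s) : s ∈ {4, 7}, s ≤ k}:
k:     0  1  2  3  4  5  6  7  8  9 10 11 12 13 14
g(k):  0  0  0  0  1  1  1  1  2  2  2  0  0  0  0
So g(14) = 0.
The value of a disjunctive sum is the nim-sum of the parts.
Combined value = 3 ⊕ 1 ⊕ 0 = 2.

2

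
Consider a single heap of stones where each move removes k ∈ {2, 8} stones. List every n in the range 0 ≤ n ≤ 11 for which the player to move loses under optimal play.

Compute g(0), g(1), … for moves {2, 8}:
g(0) = mex{} = 0
g(1) = mex{} = 0
g(2) = mex{0} = 1
g(3) = mex{0} = 1
g(4) = mex{1} = 0
g(5) = mex{1} = 0
g(6) = mex{0} = 1
g(7) = mex{0} = 1
g(8) = mex{0,1} = 2
g(9) = mex{0,1} = 2
g(10) = mex{1,2} = 0
g(11) = mex{1,2} = 0
The P-positions (g = 0) in 0..11 are 0, 1, 4, 5, 10, 11.

0, 1, 4, 5, 10, 11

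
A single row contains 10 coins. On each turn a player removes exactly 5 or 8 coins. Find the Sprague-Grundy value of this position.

2

Build the Grundy sequence with g(k) = mex{g(k−s) : s ∈ {5, 8}, s ≤ k}:
k:     0  1  2  3  4  5  6  7  8  9 10
g(k):  0  0  0  0  0  1  1  1  1  1  2
So g(10) = 2.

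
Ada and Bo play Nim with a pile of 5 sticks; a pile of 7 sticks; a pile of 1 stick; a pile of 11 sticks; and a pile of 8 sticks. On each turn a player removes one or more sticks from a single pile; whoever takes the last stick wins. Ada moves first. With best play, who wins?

Bitwise XOR of the heap sizes:
  0101  (5)
  0111  (7)
  0001  (1)
  1011  (11)
  1000  (8)
  ----
  0000  (0)
The nim-sum is 0, so this is a P-position: the player to move is in a losing position under optimal play; Ada is about to move from it and so loses — Bo wins.

Bo wins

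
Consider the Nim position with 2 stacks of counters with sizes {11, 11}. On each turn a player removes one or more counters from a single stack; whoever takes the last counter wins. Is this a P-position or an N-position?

P-position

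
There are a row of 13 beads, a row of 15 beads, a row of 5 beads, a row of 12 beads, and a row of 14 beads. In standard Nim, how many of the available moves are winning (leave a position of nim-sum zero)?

Write each in binary and XOR column by column:
  1101  (13)
  1111  (15)
  0101  (5)
  1100  (12)
  1110  (14)
  ----
  0101  (5)
The overall nim-sum is X = 5. A row of size p has a winning move iff p XOR X < p (reduce it to p XOR X).
  13: 13 XOR 5 = 8 < 13 — winning move (to 8).
  15: 15 XOR 5 = 10 < 15 — winning move (to 10).
  5: 5 XOR 5 = 0 < 5 — winning move (to 0).
  12: 12 XOR 5 = 9 < 12 — winning move (to 9).
  14: 14 XOR 5 = 11 < 14 — winning move (to 11).
That gives 5 winning moves.

5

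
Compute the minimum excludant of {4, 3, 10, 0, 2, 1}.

5

The values 0, 1, 2, 3, 4 are all present; 5 is the first non-negative integer missing from the set.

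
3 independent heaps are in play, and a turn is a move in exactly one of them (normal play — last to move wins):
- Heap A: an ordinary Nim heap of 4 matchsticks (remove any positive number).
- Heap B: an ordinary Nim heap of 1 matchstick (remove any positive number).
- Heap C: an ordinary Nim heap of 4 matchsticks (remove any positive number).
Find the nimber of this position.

1

Heap A is a plain Nim heap of size 4, so its Grundy value is 4.
Heap B is a plain Nim heap of size 1, so its Grundy value is 1.
Heap C is a plain Nim heap of size 4, so its Grundy value is 4.
The value of a disjunctive sum is the nim-sum of the parts.
Combined value = 4 XOR 1 XOR 4 = 1.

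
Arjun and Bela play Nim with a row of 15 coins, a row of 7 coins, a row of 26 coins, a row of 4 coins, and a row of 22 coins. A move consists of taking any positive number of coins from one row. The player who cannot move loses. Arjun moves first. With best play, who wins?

Compute the nim-sum pairwise:
15 XOR 7 = 8
8 XOR 26 = 18
18 XOR 4 = 22
22 XOR 22 = 0
The nim-sum is 0, so this is a P-position: the player to move is in a losing position under optimal play; Arjun is about to move from it and so loses — Bela wins.

Bela wins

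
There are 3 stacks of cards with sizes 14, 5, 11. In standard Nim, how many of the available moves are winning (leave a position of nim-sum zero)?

0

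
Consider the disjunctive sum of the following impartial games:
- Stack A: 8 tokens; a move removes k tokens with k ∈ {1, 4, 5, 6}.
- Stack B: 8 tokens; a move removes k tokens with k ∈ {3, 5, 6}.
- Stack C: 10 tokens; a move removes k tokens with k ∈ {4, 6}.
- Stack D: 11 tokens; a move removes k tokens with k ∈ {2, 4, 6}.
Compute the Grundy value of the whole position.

7

Build the Grundy sequence for stack A with g(k) = mex{g(k−s) : s ∈ {1, 4, 5, 6}, s ≤ k}:
g(0) = mex{} = 0
g(1) = mex{0} = 1
g(2) = mex{1} = 0
g(3) = mex{0} = 1
g(4) = mex{0,1} = 2
g(5) = mex{0,1,2} = 3
g(6) = mex{0,1,3} = 2
g(7) = mex{0,1,2} = 3
g(8) = mex{0,1,2,3} = 4
So g(8) = 4.
Build the Grundy sequence for stack B with g(k) = mex{g(k−s) : s ∈ {3, 5, 6}, s ≤ k}:
k:     0  1  2  3  4  5  6  7  8
g(k):  0  0  0  1  1  1  2  2  2
So g(8) = 2.
Build the Grundy sequence for stack C with g(k) = mex{g(k−s) : s ∈ {4, 6}, s ≤ k}:
k:     0  1  2  3  4  5  6  7  8  9 10
g(k):  0  0  0  0  1  1  1  1  2  2  0
So g(10) = 0.
Build the Grundy sequence for stack D with g(k) = mex{g(k−s) : s ∈ {2, 4, 6}, s ≤ k}:
k:     0  1  2  3  4  5  6  7  8  9 10 11
g(k):  0  0  1  1  2  2  3  3  0  0  1  1
So g(11) = 1.
By the Sprague-Grundy theorem, the Grundy value of a sum of independent games is the XOR of the component values.
Combined value = 4 ⊕ 2 ⊕ 0 ⊕ 1 = 7.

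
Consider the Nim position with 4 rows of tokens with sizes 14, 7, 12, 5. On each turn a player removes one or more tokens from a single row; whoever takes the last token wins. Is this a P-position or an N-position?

P-position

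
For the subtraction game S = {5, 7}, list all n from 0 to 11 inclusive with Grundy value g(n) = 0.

Grundy values for subtraction set {5, 7}:
k:     0  1  2  3  4  5  6  7  8  9 10 11
g(k):  0  0  0  0  0  1  1  1  1  1  2  2
The P-positions (g = 0) in 0..11 are 0, 1, 2, 3, 4.

0, 1, 2, 3, 4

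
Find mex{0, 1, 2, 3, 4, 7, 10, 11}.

The values 0, 1, 2, 3, 4 are all present; 5 is the first non-negative integer missing from the set.

5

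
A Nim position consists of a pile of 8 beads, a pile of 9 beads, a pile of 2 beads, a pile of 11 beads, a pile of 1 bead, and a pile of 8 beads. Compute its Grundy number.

1

In binary:
  1000  (8)
  1001  (9)
  0010  (2)
  1011  (11)
  0001  (1)
  1000  (8)
  ----
  0001  (1)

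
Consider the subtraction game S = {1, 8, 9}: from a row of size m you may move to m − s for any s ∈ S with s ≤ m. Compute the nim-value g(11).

Compute g(0), g(1), … for moves {1, 8, 9}:
k:     0  1  2  3  4  5  6  7  8  9 10 11
g(k):  0  1  0  1  0  1  0  1  2  3  2  3
So g(11) = 3.

3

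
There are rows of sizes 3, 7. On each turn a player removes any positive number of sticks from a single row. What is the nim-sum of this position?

4

Compute the nim-sum pairwise:
3 XOR 7 = 4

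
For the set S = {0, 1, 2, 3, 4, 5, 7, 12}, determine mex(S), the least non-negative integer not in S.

6

The values 0, 1, 2, 3, 4, 5 are all present; 6 is the first non-negative integer missing from the set.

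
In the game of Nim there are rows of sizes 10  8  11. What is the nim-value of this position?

9

Nim-sum: 10 ⊕ 8 ⊕ 11 = 9.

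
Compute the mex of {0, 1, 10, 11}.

2

The values 0, 1 are all present; 2 is the first non-negative integer missing from the set.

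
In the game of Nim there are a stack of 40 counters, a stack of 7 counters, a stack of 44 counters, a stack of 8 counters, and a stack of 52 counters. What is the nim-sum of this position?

63

Compute the nim-sum pairwise:
40 ^ 7 = 47
47 ^ 44 = 3
3 ^ 8 = 11
11 ^ 52 = 63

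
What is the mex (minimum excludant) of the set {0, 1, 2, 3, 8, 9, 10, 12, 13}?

The values 0, 1, 2, 3 are all present; 4 is the first non-negative integer missing from the set.

4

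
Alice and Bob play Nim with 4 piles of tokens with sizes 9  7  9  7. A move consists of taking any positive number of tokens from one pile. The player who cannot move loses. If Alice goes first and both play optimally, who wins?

Write each in binary and XOR column by column:
  1001  (9)
  0111  (7)
  1001  (9)
  0111  (7)
  ----
  0000  (0)
The nim-sum is 0, so this is a P-position: the player to move is in a losing position under optimal play; Alice is about to move from it and so loses — Bob wins.

Bob wins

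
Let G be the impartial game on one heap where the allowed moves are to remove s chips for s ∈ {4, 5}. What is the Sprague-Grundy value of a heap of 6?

1

Build the Grundy sequence with g(k) = mex{g(k−s) : s ∈ {4, 5}, s ≤ k}:
g(0) = mex{} = 0
g(1) = mex{} = 0
g(2) = mex{} = 0
g(3) = mex{} = 0
g(4) = mex{0} = 1
g(5) = mex{0} = 1
g(6) = mex{0} = 1
So g(6) = 1.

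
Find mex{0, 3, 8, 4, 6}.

1

0 is in the set but 1 is not, so the mex is 1.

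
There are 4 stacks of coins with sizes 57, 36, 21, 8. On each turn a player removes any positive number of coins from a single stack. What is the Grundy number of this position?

Nim-sum: 57 ^ 36 ^ 21 ^ 8 = 0.

0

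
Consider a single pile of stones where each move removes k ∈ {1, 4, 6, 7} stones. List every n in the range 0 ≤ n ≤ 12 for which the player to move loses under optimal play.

Compute g(0), g(1), … for moves {1, 4, 6, 7}:
g(0) = mex{} = 0
g(1) = mex{0} = 1
g(2) = mex{1} = 0
g(3) = mex{0} = 1
g(4) = mex{0,1} = 2
g(5) = mex{1,2} = 0
g(6) = mex{0} = 1
g(7) = mex{0,1} = 2
g(8) = mex{0,1,2} = 3
g(9) = mex{0,1,3} = 2
g(10) = mex{1,2} = 0
g(11) = mex{0,2} = 1
g(12) = mex{0,1,3} = 2
The P-positions (g = 0) in 0..12 are 0, 2, 5, 10.

0, 2, 5, 10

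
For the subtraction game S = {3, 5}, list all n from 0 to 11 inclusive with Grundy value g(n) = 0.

0, 1, 2, 8, 9, 10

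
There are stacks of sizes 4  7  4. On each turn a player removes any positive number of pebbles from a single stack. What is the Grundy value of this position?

Compute the nim-sum pairwise:
4 XOR 7 = 3
3 XOR 4 = 7

7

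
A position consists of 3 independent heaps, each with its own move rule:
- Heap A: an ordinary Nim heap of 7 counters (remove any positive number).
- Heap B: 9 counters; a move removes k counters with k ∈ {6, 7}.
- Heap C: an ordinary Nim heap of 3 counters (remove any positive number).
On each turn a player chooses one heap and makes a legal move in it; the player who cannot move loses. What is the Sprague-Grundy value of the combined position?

Heap A is a plain Nim heap of size 7, so its Grundy value is 7.
Build the Grundy sequence for heap B with g(k) = mex{g(k−s) : s ∈ {6, 7}, s ≤ k}:
g(0) = mex{} = 0
g(1) = mex{} = 0
g(2) = mex{} = 0
g(3) = mex{} = 0
g(4) = mex{} = 0
g(5) = mex{} = 0
g(6) = mex{0} = 1
g(7) = mex{0} = 1
g(8) = mex{0} = 1
g(9) = mex{0} = 1
So g(9) = 1.
Heap C is a plain Nim heap of size 3, so its Grundy value is 3.
By the Sprague-Grundy theorem, the Grundy value of a sum of independent games is the XOR of the component values.
Combined value = 7 ⊕ 1 ⊕ 3 = 5.

5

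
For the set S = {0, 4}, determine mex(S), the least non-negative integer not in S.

1

0 is in the set but 1 is not, so the mex is 1.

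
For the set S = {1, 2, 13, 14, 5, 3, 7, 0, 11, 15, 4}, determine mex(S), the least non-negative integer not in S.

6

The values 0, 1, 2, 3, 4, 5 are all present; 6 is the first non-negative integer missing from the set.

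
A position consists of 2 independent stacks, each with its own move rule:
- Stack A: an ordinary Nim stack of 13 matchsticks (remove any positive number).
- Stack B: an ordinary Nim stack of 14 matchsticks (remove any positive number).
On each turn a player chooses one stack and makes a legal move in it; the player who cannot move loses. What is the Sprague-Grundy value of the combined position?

3

Stack A is a plain Nim stack of size 13, so its Grundy value is 13.
Stack B is a plain Nim stack of size 14, so its Grundy value is 14.
By the Sprague-Grundy theorem, the Grundy value of a sum of independent games is the XOR of the component values.
Combined value = 13 ⊕ 14 = 3.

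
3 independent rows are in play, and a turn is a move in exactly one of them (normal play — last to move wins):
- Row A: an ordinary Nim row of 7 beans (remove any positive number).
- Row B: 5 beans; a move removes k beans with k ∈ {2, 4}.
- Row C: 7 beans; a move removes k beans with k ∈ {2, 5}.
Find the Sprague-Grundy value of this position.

5

Row A is a plain Nim row of size 7, so its Grundy value is 7.
Grundy values for row B (subtraction set {2, 4}):
g(0) = mex{} = 0
g(1) = mex{} = 0
g(2) = mex{0} = 1
g(3) = mex{0} = 1
g(4) = mex{0,1} = 2
g(5) = mex{0,1} = 2
So g(5) = 2.
For row C, compute g(0), g(1), … with moves {2, 5}:
k:     0  1  2  3  4  5  6  7
g(k):  0  0  1  1  0  2  1  0
So g(7) = 0.
The value of a disjunctive sum is the nim-sum of the parts.
Combined value = 7 XOR 2 XOR 0 = 5.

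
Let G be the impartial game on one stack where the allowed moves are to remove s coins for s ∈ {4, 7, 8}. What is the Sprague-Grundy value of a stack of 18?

1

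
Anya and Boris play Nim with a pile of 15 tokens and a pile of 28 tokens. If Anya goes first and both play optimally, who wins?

Bitwise XOR of the heap sizes:
  01111  (15)
  11100  (28)
  -----
  10011  (19)
The nim-sum is 19 ≠ 0, so this is an N-position: the player to move can win; Anya has a winning move.

Anya wins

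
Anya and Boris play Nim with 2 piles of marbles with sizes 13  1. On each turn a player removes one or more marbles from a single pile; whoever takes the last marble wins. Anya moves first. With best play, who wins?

Nim-sum: 13 ⊕ 1 = 12.
The nim-sum is 12 ≠ 0, so this is an N-position: the player to move can win; Anya has a winning move.

Anya wins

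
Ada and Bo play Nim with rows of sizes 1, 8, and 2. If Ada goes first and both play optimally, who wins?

Ada wins

Write each in binary and XOR column by column:
  0001  (1)
  1000  (8)
  0010  (2)
  ----
  1011  (11)
The nim-sum is 11 ≠ 0, so this is an N-position: the player to move can win; Ada has a winning move.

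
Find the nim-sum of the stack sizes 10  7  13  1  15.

Nim-sum: 10 XOR 7 XOR 13 XOR 1 XOR 15 = 14.

14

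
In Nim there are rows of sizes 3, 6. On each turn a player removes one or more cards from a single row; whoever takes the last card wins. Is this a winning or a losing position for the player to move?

Nim-sum: 3 XOR 6 = 5.
The nim-sum is 5 ≠ 0, so this is an N-position: the player to move can win.

Winning position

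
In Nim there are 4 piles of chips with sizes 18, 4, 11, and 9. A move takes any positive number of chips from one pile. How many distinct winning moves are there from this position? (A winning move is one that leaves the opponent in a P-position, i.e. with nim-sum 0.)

1

Nim-sum: 18 XOR 4 XOR 11 XOR 9 = 20.
The overall nim-sum is X = 20. A pile of size p has a winning move iff p XOR X < p (reduce it to p XOR X).
  18: 18 XOR 20 = 6 < 18 — winning move (to 6).
  4: 4 XOR 20 = 16 ≥ 4 — no move.
  11: 11 XOR 20 = 31 ≥ 11 — no move.
  9: 9 XOR 20 = 29 ≥ 9 — no move.
That gives 1 winning move.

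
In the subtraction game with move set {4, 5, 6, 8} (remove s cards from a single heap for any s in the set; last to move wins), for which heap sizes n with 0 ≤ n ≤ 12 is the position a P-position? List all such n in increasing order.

0, 1, 2, 3, 12

Build the Grundy sequence with g(k) = mex{g(k−s) : s ∈ {4, 5, 6, 8}, s ≤ k}:
k:     0  1  2  3  4  5  6  7  8  9 10 11 12
g(k):  0  0  0  0  1  1  1  1  2  2  2  2  0
The P-positions (g = 0) in 0..12 are 0, 1, 2, 3, 12.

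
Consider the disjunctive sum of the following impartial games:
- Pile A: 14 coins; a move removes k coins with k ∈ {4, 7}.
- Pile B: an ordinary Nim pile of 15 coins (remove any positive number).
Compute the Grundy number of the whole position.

Grundy values for pile A (subtraction set {4, 7}):
g(0) = mex{} = 0
g(1) = mex{} = 0
g(2) = mex{} = 0
g(3) = mex{} = 0
g(4) = mex{0} = 1
g(5) = mex{0} = 1
g(6) = mex{0} = 1
g(7) = mex{0} = 1
g(8) = mex{0,1} = 2
g(9) = mex{0,1} = 2
g(10) = mex{0,1} = 2
g(11) = mex{1} = 0
g(12) = mex{1,2} = 0
g(13) = mex{1,2} = 0
g(14) = mex{1,2} = 0
So g(14) = 0.
Pile B is a plain Nim pile of size 15, so its Grundy value is 15.
The value of a disjunctive sum is the nim-sum of the parts.
Combined value = 0 ⊕ 15 = 15.

15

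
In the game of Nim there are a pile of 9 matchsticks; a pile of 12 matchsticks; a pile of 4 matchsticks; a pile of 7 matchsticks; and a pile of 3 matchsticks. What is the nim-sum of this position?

Compute the nim-sum pairwise:
9 XOR 12 = 5
5 XOR 4 = 1
1 XOR 7 = 6
6 XOR 3 = 5

5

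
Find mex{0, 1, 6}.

2

The values 0, 1 are all present; 2 is the first non-negative integer missing from the set.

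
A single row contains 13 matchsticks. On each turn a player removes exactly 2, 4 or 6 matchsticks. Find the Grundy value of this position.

Grundy values for subtraction set {2, 4, 6}:
k:     0  1  2  3  4  5  6  7  8  9 10 11 12 13
g(k):  0  0  1  1  2  2  3  3  0  0  1  1  2  2
So g(13) = 2.

2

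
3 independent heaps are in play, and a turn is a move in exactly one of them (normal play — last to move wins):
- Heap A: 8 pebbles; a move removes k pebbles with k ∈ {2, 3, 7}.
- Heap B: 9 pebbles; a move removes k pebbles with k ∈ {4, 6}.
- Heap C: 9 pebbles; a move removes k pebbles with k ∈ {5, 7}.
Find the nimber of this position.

2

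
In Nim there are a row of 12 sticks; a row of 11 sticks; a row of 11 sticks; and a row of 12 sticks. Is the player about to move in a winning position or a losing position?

Losing position

Bitwise XOR of the heap sizes:
  1100  (12)
  1011  (11)
  1011  (11)
  1100  (12)
  ----
  0000  (0)
The nim-sum is 0, so this is a P-position: the player to move is in a losing position under optimal play.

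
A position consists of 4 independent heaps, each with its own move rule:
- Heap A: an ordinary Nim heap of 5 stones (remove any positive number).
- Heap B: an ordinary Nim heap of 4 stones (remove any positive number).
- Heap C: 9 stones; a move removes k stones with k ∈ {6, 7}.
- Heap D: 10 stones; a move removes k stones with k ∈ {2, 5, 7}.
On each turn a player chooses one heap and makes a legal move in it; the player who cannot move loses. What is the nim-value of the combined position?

Heap A is a plain Nim heap of size 5, so its Grundy value is 5.
Heap B is a plain Nim heap of size 4, so its Grundy value is 4.
For heap C, compute g(0), g(1), … with moves {6, 7}:
g(0) = mex{} = 0
g(1) = mex{} = 0
g(2) = mex{} = 0
g(3) = mex{} = 0
g(4) = mex{} = 0
g(5) = mex{} = 0
g(6) = mex{0} = 1
g(7) = mex{0} = 1
g(8) = mex{0} = 1
g(9) = mex{0} = 1
So g(9) = 1.
Build the Grundy sequence for heap D with g(k) = mex{g(k−s) : s ∈ {2, 5, 7}, s ≤ k}:
k:     0  1  2  3  4  5  6  7  8  9 10
g(k):  0  0  1  1  0  2  1  3  2  2  0
So g(10) = 0.
By the Sprague-Grundy theorem, the Grundy value of a sum of independent games is the XOR of the component values.
Combined value = 5 XOR 4 XOR 1 XOR 0 = 0.

0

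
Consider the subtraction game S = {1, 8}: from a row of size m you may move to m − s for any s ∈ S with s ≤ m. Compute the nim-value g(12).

1

Grundy values for subtraction set {1, 8}:
g(0) = mex{} = 0
g(1) = mex{0} = 1
g(2) = mex{1} = 0
g(3) = mex{0} = 1
g(4) = mex{1} = 0
g(5) = mex{0} = 1
g(6) = mex{1} = 0
g(7) = mex{0} = 1
g(8) = mex{0,1} = 2
g(9) = mex{1,2} = 0
g(10) = mex{0} = 1
g(11) = mex{1} = 0
g(12) = mex{0} = 1
So g(12) = 1.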